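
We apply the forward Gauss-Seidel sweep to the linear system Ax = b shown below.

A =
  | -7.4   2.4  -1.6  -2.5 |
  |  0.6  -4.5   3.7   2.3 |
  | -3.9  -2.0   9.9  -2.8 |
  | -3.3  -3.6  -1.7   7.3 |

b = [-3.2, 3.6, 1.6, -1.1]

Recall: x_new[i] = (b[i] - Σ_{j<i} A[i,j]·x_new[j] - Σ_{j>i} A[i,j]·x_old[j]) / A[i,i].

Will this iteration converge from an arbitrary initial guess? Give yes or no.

Split A = D + L + U, D = diag(-7.4, -4.5, 9.9, 7.3).
GS T = -(D+L)⁻¹U: row 0 first, T[0,2] = -(-1.6)/(-7.4) = -0.2162; later rows by forward substitution.
  T[0,:] = [+0.0000  +0.3243  -0.2162  -0.3378]
  T[1,:] = [+0.0000  +0.0432  +0.7934  +0.4661]
  T[2,:] = [+0.0000  +0.1365  +0.0751  +0.2439]
  T[3,:] = [+0.0000  +0.1997  +0.3110  +0.1339]
eigenvalue magnitudes: 0.6946, 0.2216, 0.2216, 0.0000.
ρ(T) = max|λ| = 0.6946; 0.6946 < 1 ⇒ converges.

yes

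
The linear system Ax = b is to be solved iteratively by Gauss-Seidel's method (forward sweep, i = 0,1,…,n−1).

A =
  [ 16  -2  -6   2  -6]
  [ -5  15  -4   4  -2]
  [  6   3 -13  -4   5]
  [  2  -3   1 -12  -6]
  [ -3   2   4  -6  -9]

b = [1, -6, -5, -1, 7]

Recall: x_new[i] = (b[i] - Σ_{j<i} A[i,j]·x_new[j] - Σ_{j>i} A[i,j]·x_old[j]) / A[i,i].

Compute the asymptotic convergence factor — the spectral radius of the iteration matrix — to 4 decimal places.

Write A = D+L+U with D = diag(16, 15, -13, -12, -9).
Gauss-Seidel: T = -(D+L)⁻¹U, row 0 first, T[0,4] = -(-6)/(16) = +0.3750; later rows by forward substitution.
  T[0,:] = [+0.0000, +0.1250, +0.3750, -0.1250, +0.3750]
  T[1,:] = [+0.0000, +0.0417, +0.3917, -0.3083, +0.2583]
  T[2,:] = [+0.0000, +0.0673, +0.2635, -0.4365, +0.6173]
  T[3,:] = [+0.0000, +0.0160, -0.0135, +0.0199, -0.4506]
  T[4,:] = [+0.0000, -0.0132, +0.0881, -0.2341, +0.5072]
|eigenvalues of T|: 0.7882, 0.2370, 0.1091, 0.0839, 0.0000.
ρ = 0.7882; 0.7882 < 1, so it converges for any x₀.

0.7882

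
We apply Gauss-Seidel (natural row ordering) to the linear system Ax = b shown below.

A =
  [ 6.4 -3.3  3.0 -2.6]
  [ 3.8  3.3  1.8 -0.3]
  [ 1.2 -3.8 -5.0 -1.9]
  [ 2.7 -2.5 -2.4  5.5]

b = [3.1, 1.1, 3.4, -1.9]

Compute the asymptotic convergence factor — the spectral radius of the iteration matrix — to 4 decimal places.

0.8858

Let D = diag(6.4, 3.3, -5, 5.5); L, U the strict triangles.
GS T = -(D+L)⁻¹U: row 0 first, T[0,3] = -(-2.6)/(6.4) = +0.4062; later rows by forward substitution.
  T[0,:] = [+0.0000 +0.5156 -0.4688 +0.4062]
  T[1,:] = [+0.0000 -0.5938 -0.0057 -0.3769]
  T[2,:] = [+0.0000 +0.5750 -0.1082 +0.0039]
  T[3,:] = [+0.0000 -0.2721 +0.1803 -0.3690]
|roots of det(T-λI)|: 0.8858, 0.2434, 0.2434, 0.0000.
ρ(T) = max|λ| = 0.8858; 0.8858 < 1: convergent.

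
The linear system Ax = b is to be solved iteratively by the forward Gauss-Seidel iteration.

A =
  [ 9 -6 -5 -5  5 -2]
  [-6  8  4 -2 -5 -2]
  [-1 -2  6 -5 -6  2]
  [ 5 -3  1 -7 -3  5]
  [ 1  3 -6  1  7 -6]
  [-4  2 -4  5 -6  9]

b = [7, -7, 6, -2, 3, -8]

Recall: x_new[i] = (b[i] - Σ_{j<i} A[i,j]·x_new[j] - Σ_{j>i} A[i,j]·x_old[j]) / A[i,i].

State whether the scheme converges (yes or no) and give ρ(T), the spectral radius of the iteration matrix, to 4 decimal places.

Split A = D + L + U, D = diag(9, 8, 6, -7, 7, 9).
T_GS = -(D+L)⁻¹U: row 0 first, T[0,1] = -(-6)/(9) = +0.6667; later rows by forward substitution.
  T[0,:] = [+0.0000 +0.6667 +0.5556 +0.5556 -0.5556 +0.2222]
  T[1,:] = [+0.0000 +0.5000 -0.0833 +0.6667 +0.2083 +0.4167]
  T[2,:] = [+0.0000 +0.2778 +0.0648 +1.1481 +0.9769 -0.1574]
  T[3,:] = [+0.0000 +0.3016 +0.4418 +0.2751 -0.7751 +0.6720]
  T[4,:] = [+0.0000 -0.1145 -0.0512 +0.5797 +0.9381 +0.4159]
  T[5,:] = [+0.0000 +0.0648 +0.0147 +0.8427 +1.1970 -0.1598]
moduli |λ_i(T)| = 1.5288, 0.8246, 0.7810, 0.2912, 0.1582, 0.0000.
ρ = 1.5288; 1.5288 > 1 ⇒ diverges.

no, ρ = 1.5288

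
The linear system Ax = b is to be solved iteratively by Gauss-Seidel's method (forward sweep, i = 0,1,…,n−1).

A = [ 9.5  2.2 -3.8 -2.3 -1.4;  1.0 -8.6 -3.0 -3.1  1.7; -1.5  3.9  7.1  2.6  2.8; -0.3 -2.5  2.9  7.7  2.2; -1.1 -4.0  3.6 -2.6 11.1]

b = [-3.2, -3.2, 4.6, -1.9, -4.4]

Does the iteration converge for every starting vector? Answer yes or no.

yes

Let D = diag(9.5, -8.6, 7.1, 7.7, 11.1); L, U the strict triangles.
T_GS = -(D+L)⁻¹U: row 0 first, T[0,2] = -(-3.8)/(9.5) = +0.4000; later rows by forward substitution.
  T[0,:] = [+0.0000, -0.2316, +0.4000, +0.2421, +0.1474]
  T[1,:] = [+0.0000, -0.0269, -0.3023, -0.3323, +0.2148]
  T[2,:] = [+0.0000, -0.0341, +0.2506, -0.1325, -0.4812]
  T[3,:] = [+0.0000, -0.0049, -0.1769, -0.0486, -0.0290]
  T[4,:] = [+0.0000, -0.0227, -0.1920, -0.0642, +0.2413]
moduli |λ_i(T)| = 0.5543, 0.2544, 0.0771, 0.0771, 0.0000.
spectral radius ρ = 0.5543; 0.5543 < 1 ⇒ converges.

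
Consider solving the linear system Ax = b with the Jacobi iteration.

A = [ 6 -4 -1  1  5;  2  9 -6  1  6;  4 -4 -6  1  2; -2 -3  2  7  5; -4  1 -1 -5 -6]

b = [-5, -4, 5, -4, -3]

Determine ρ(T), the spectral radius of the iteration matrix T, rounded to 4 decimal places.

Split A = D + L + U, D = diag(6, 9, -6, 7, -6).
Jacobi T = -D⁻¹(L+U): T[2,0] = -(4)/(-6) = +0.6667; T[2,2] = 0.
  T[0,:] = [+0.0000, +0.6667, +0.1667, -0.1667, -0.8333]
  T[1,:] = [-0.2222, +0.0000, +0.6667, -0.1111, -0.6667]
  T[2,:] = [+0.6667, -0.6667, +0.0000, +0.1667, +0.3333]
  T[3,:] = [+0.2857, +0.4286, -0.2857, +0.0000, -0.7143]
  T[4,:] = [-0.6667, +0.1667, -0.1667, -0.8333, +0.0000]
|roots of det(T-λI)|: 1.2097, 0.9871, 0.9871, 0.4834, 0.2316.
ρ(T) = max|λ| = 1.2097; 1.2097 > 1: divergent.

1.2097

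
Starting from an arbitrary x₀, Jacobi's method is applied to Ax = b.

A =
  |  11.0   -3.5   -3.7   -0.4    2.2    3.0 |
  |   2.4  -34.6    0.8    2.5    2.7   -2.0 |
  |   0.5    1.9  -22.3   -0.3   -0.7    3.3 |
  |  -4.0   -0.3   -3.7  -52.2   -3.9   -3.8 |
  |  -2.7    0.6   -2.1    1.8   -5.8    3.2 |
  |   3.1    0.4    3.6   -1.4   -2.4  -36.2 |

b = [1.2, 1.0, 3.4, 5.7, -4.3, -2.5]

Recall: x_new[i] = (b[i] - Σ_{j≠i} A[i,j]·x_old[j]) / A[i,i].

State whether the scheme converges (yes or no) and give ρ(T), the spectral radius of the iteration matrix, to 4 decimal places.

yes, ρ = 0.3512

Let D = diag(11, -34.6, -22.3, -52.2, -5.8, -36.2); L, U the strict triangles.
Jacobi: T = -D⁻¹(L+U), T[3,4] = -(-3.9)/(-52.2) = -0.0747; T[3,3] = 0.
  T[0,:] = [+0.0000 +0.3182 +0.3364 +0.0364 -0.2000 -0.2727]
  T[1,:] = [+0.0694 +0.0000 +0.0231 +0.0723 +0.0780 -0.0578]
  T[2,:] = [+0.0224 +0.0852 +0.0000 -0.0135 -0.0314 +0.1480]
  T[3,:] = [-0.0766 -0.0057 -0.0709 +0.0000 -0.0747 -0.0728]
  T[4,:] = [-0.4655 +0.1034 -0.3621 +0.3103 +0.0000 +0.5517]
  T[5,:] = [+0.0856 +0.0110 +0.0994 -0.0387 -0.0663 +0.0000]
moduli |λ_i(T)| = 0.3512, 0.2188, 0.2188, 0.1484, 0.1484, 0.0970.
ρ(T) = max|λ| = 0.3512; 0.3512 < 1: convergent.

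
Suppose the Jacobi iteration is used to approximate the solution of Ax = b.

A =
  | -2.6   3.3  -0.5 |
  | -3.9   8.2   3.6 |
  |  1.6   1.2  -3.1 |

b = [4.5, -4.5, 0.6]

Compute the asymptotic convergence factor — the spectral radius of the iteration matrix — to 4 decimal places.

A = D + L + U where D = diag(-2.6, 8.2, -3.1).
Jacobi: T = -D⁻¹(L+U), T[2,1] = -(1.2)/(-3.1) = +0.3871; T[2,2] = 0.
  T[0,:] = [+0.0000  +1.2692  -0.1923]
  T[1,:] = [+0.4756  +0.0000  -0.4390]
  T[2,:] = [+0.5161  +0.3871  +0.0000]
|roots of det(T-λI)|: 0.8463, 0.6178, 0.6178.
ρ = 0.8463; 0.8463 < 1, so it converges for any x₀.

0.8463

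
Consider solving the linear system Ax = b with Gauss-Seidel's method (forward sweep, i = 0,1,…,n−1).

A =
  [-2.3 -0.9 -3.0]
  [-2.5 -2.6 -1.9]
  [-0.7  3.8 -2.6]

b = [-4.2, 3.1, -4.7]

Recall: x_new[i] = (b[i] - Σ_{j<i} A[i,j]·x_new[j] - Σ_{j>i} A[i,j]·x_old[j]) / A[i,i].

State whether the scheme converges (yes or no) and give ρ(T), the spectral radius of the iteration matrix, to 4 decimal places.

no, ρ = 1.4389

Write A = D+L+U with D = diag(-2.3, -2.6, -2.6).
T_GS = -(D+L)⁻¹U: row 0 first, T[0,1] = -(-0.9)/(-2.3) = -0.3913; later rows by forward substitution.
  T[0,:] = [+0.0000 -0.3913 -1.3043]
  T[1,:] = [+0.0000 +0.3763 +0.5234]
  T[2,:] = [+0.0000 +0.6553 +1.1162]
|roots of det(T-λI)|: 1.4389, 0.0535, 0.0000.
ρ(T) = max|λ| = 1.4389; 1.4389 > 1: divergent.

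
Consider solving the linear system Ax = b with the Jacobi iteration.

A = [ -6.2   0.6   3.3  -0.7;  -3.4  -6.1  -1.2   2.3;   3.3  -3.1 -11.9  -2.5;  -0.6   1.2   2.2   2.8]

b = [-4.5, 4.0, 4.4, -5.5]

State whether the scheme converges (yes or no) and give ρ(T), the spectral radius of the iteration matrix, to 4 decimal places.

yes, ρ = 0.5667

Let D = diag(-6.2, -6.1, -11.9, 2.8); L, U the strict triangles.
Jacobi T = -D⁻¹(L+U): T[0,3] = -(-0.7)/(-6.2) = -0.1129; T[0,0] = 0.
  T[0,:] = [+0.0000 +0.0968 +0.5323 -0.1129]
  T[1,:] = [-0.5574 +0.0000 -0.1967 +0.3770]
  T[2,:] = [+0.2773 -0.2605 +0.0000 -0.2101]
  T[3,:] = [+0.2143 -0.4286 -0.7857 +0.0000]
|eigenvalues of T|: 0.5667, 0.4481, 0.4481, 0.0068.
ρ(T) = max|λ| = 0.5667; 0.5667 < 1 ⇒ converges.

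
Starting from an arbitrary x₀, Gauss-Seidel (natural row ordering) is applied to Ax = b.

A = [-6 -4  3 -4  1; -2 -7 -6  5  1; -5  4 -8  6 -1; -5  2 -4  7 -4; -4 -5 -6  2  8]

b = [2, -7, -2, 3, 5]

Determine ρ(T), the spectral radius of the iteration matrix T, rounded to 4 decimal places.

Diagonal D = diag(-6, -7, -8, 7, 8); L, U strict lower/upper.
T_GS = -(D+L)⁻¹U: row 0 first, T[0,3] = -(-4)/(-6) = -0.6667; later rows by forward substitution.
  T[0,:] = [+0.0000 -0.6667 +0.5000 -0.6667 +0.1667]
  T[1,:] = [+0.0000 +0.1905 -1.0000 +0.9048 +0.0952]
  T[2,:] = [+0.0000 +0.5119 -0.8125 +1.6190 -0.1815]
  T[3,:] = [+0.0000 -0.2381 +0.1786 +0.1905 +0.5595]
  T[4,:] = [+0.0000 +0.2292 -1.0290 +1.3988 -0.1332]
|eigenvalues of T|: 1.3134, 0.6410, 0.3814, 0.3814, 0.0000.
spectral radius ρ = 1.3134; 1.3134 > 1 ⇒ diverges.

1.3134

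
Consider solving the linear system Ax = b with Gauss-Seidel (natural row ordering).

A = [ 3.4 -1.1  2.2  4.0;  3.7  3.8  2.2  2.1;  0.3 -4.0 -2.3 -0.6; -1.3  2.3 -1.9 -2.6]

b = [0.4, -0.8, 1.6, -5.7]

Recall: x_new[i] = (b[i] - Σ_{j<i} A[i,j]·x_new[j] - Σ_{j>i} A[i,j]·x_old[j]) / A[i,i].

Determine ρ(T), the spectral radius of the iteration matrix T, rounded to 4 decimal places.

A = D + L + U where D = diag(3.4, 3.8, -2.3, -2.6).
Gauss-Seidel: T = -(D+L)⁻¹U, row 0 first, T[0,3] = -(4)/(3.4) = -1.1765; later rows by forward substitution.
  T[0,:] = [+0.0000  +0.3235  -0.6471  -1.1765]
  T[1,:] = [+0.0000  -0.3150  +0.0511  +0.5929]
  T[2,:] = [+0.0000  +0.5901  -0.1732  -1.4454]
  T[3,:] = [+0.0000  -0.8716  +0.4953  +2.1690]
moduli |λ_i(T)| = 1.5419, 0.2131, 0.0743, 0.0000.
spectral radius ρ = 1.5419; 1.5419 > 1, so it fails to converge.

1.5419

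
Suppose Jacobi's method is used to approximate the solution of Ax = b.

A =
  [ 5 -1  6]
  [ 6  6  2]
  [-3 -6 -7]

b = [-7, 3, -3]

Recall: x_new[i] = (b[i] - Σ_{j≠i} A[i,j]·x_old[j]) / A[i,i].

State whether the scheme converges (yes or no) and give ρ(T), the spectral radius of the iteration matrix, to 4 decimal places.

no, ρ = 1.1978

Write A = D+L+U with D = diag(5, 6, -7).
Jacobi: T = -D⁻¹(L+U), T[2,0] = -(-3)/(-7) = -0.4286; T[2,2] = 0.
  T[0,:] = [+0.0000 +0.2000 -1.2000]
  T[1,:] = [-1.0000 +0.0000 -0.3333]
  T[2,:] = [-0.4286 -0.8571 +0.0000]
eigenvalue magnitudes: 1.1978, 0.9137, 0.9137.
ρ(T) = max|λ| = 1.1978; 1.1978 > 1: divergent.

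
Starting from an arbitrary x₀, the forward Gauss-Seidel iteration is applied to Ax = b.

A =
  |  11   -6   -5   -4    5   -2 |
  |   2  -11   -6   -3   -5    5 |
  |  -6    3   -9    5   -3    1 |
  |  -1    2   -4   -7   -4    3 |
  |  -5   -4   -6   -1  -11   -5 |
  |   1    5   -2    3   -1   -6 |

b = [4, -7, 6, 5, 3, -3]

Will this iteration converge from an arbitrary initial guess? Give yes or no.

no

Split A = D + L + U, D = diag(11, -11, -9, -7, -11, -6).
GS T = -(D+L)⁻¹U: row 0 first, T[0,4] = -(5)/(11) = -0.4545; later rows by forward substitution.
  T[0,:] = [+0.0000  +0.5455  +0.4545  +0.3636  -0.4545  +0.1818]
  T[1,:] = [+0.0000  +0.0992  -0.4628  -0.2066  -0.5372  +0.4876]
  T[2,:] = [+0.0000  -0.3306  -0.4573  +0.2443  -0.2094  +0.1524]
  T[3,:] = [+0.0000  +0.1393  +0.0641  -0.2506  -0.5403  +0.4548]
  T[4,:] = [+0.0000  -0.1163  +0.2053  -0.2006  +0.5653  -0.8390]
  T[5,:] = [+0.0000  +0.3728  -0.1596  -0.2848  -0.8180  +0.7531]
|eigenvalues of T|: 1.5723, 0.6618, 0.3892, 0.2571, 0.0687, 0.0000.
spectral radius ρ = 1.5723; 1.5723 > 1 ⇒ diverges.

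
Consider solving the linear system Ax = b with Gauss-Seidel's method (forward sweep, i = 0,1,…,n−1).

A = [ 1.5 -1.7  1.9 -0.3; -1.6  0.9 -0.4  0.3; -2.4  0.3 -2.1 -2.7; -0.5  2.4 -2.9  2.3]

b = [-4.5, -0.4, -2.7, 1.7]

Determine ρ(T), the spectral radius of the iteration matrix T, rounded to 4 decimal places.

1.6825

Split A = D + L + U, D = diag(1.5, 0.9, -2.1, 2.3).
T_GS = -(D+L)⁻¹U: row 0 first, T[0,1] = -(-1.7)/(1.5) = +1.1333; later rows by forward substitution.
  T[0,:] = [+0.0000 +1.1333 -1.2667 +0.2000]
  T[1,:] = [+0.0000 +2.0148 -1.8074 +0.0222]
  T[2,:] = [+0.0000 -1.0074 +1.1894 -1.5111]
  T[3,:] = [+0.0000 -3.1262 +3.1103 -1.8850]
|roots of det(T-λI)|: 1.6825, 0.5232, 0.1599, 0.0000.
ρ = 1.6825; 1.6825 > 1: divergent.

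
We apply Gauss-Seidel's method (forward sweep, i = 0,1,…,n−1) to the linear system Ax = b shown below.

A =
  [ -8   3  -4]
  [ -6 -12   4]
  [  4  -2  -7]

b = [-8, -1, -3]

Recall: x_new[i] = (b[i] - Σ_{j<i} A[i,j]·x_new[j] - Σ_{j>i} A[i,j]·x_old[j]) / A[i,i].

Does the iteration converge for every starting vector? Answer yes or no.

Split A = D + L + U, D = diag(-8, -12, -7).
T_GS = -(D+L)⁻¹U: row 0 first, T[0,2] = -(-4)/(-8) = -0.5000; later rows by forward substitution.
  T[0,:] = [+0.0000, +0.3750, -0.5000]
  T[1,:] = [+0.0000, -0.1875, +0.5833]
  T[2,:] = [+0.0000, +0.2679, -0.4524]
|eigenvalues of T|: 0.7368, 0.0969, 0.0000.
ρ(T) = max|λ| = 0.7368; 0.7368 < 1 ⇒ converges.

yes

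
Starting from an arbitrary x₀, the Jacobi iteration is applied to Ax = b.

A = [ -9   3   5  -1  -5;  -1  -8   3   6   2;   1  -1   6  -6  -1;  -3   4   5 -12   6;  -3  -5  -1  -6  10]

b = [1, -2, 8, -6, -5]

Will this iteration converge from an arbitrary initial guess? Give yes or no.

no

A = D + L + U where D = diag(-9, -8, 6, -12, 10).
T_J = -D⁻¹(L+U): T[4,2] = -(-1)/(10) = +0.1000; T[4,4] = 0.
  T[0,:] = [+0.0000, +0.3333, +0.5556, -0.1111, -0.5556]
  T[1,:] = [-0.1250, +0.0000, +0.3750, +0.7500, +0.2500]
  T[2,:] = [-0.1667, +0.1667, +0.0000, +1.0000, +0.1667]
  T[3,:] = [-0.2500, +0.3333, +0.4167, +0.0000, +0.5000]
  T[4,:] = [+0.3000, +0.5000, +0.1000, +0.6000, +0.0000]
|eigenvalues of T|: 1.2644, 0.8646, 0.5695, 0.5695, 0.2944.
spectral radius ρ = 1.2644; 1.2644 > 1, so it fails to converge.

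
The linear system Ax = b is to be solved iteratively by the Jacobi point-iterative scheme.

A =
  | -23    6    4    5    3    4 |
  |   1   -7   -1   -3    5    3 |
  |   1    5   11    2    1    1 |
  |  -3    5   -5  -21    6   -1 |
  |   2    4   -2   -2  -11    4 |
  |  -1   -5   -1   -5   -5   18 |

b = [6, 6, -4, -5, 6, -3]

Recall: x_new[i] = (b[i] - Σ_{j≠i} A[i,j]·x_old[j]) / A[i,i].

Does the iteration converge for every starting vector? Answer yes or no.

yes

A = D + L + U where D = diag(-23, -7, 11, -21, -11, 18).
Jacobi T = -D⁻¹(L+U): T[1,5] = -(3)/(-7) = +0.4286; T[1,1] = 0.
  T[0,:] = [+0.0000 +0.2609 +0.1739 +0.2174 +0.1304 +0.1739]
  T[1,:] = [+0.1429 +0.0000 -0.1429 -0.4286 +0.7143 +0.4286]
  T[2,:] = [-0.0909 -0.4545 +0.0000 -0.1818 -0.0909 -0.0909]
  T[3,:] = [-0.1429 +0.2381 -0.2381 +0.0000 +0.2857 -0.0476]
  T[4,:] = [+0.1818 +0.3636 -0.1818 -0.1818 +0.0000 +0.3636]
  T[5,:] = [+0.0556 +0.2778 +0.0556 +0.2778 +0.2778 +0.0000]
|roots of det(T-λI)|: 0.8892, 0.3685, 0.3685, 0.2020, 0.1816, 0.1816.
ρ(T) = max|λ| = 0.8892; 0.8892 < 1, so it converges for any x₀.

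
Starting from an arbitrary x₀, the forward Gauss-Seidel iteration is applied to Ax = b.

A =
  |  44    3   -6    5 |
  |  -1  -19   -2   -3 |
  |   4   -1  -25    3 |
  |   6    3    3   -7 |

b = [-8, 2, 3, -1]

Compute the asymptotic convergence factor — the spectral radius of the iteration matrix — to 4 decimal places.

Write A = D+L+U with D = diag(44, -19, -25, -7).
T_GS = -(D+L)⁻¹U: row 0 first, T[0,3] = -(5)/(44) = -0.1136; later rows by forward substitution.
  T[0,:] = [+0.0000 -0.0682 +0.1364 -0.1136]
  T[1,:] = [+0.0000 +0.0036 -0.1124 -0.1519]
  T[2,:] = [+0.0000 -0.0111 +0.0263 +0.1079]
  T[3,:] = [+0.0000 -0.0616 +0.0800 -0.1163]
moduli |λ_i(T)| = 0.1864, 0.1304, 0.0304, 0.0000.
ρ(T) = max|λ| = 0.1864; 0.1864 < 1 ⇒ converges.

0.1864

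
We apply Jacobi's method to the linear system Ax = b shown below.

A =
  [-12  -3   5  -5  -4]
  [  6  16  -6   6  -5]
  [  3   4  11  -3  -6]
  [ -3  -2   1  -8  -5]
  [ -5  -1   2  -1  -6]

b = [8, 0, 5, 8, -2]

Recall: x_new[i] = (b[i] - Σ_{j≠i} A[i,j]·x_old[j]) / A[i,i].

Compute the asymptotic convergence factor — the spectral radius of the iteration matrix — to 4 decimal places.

Split A = D + L + U, D = diag(-12, 16, 11, -8, -6).
Jacobi T = -D⁻¹(L+U): T[3,2] = -(1)/(-8) = +0.1250; T[3,3] = 0.
  T[0,:] = [+0.0000  -0.2500  +0.4167  -0.4167  -0.3333]
  T[1,:] = [-0.3750  +0.0000  +0.3750  -0.3750  +0.3125]
  T[2,:] = [-0.2727  -0.3636  +0.0000  +0.2727  +0.5455]
  T[3,:] = [-0.3750  -0.2500  +0.1250  +0.0000  -0.6250]
  T[4,:] = [-0.8333  -0.1667  +0.3333  -0.1667  +0.0000]
eigenvalue magnitudes: 1.1228, 0.5604, 0.5604, 0.4831, 0.0030.
ρ = 1.1228; 1.1228 > 1 ⇒ diverges.

1.1228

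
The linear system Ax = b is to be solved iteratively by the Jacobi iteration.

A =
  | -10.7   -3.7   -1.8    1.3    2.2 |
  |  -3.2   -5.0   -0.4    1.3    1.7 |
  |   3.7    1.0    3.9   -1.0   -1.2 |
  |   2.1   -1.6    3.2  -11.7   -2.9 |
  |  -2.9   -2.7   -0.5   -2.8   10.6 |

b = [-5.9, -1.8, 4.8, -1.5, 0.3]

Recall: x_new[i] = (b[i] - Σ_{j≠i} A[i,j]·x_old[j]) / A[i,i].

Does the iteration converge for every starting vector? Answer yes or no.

A = D + L + U where D = diag(-10.7, -5, 3.9, -11.7, 10.6).
Jacobi T = -D⁻¹(L+U): T[1,2] = -(-0.4)/(-5) = -0.0800; T[1,1] = 0.
  T[0,:] = [+0.0000  -0.3458  -0.1682  +0.1215  +0.2056]
  T[1,:] = [-0.6400  +0.0000  -0.0800  +0.2600  +0.3400]
  T[2,:] = [-0.9487  -0.2564  +0.0000  +0.2564  +0.3077]
  T[3,:] = [+0.1795  -0.1368  +0.2735  +0.0000  -0.2479]
  T[4,:] = [+0.2736  +0.2547  +0.0472  +0.2642  +0.0000]
eigenvalue magnitudes: 0.9172, 0.5540, 0.3251, 0.3251, 0.0381.
spectral radius ρ = 0.9172; 0.9172 < 1: convergent.

yes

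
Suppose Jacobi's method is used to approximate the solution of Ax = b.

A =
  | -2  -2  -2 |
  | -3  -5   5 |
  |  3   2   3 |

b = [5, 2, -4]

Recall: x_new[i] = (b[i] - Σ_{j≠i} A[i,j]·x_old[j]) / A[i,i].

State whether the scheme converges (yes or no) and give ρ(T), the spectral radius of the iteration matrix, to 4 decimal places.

Write A = D+L+U with D = diag(-2, -5, 3).
T_J = -D⁻¹(L+U): T[0,1] = -(-2)/(-2) = -1.0000; T[0,0] = 0.
  T[0,:] = [+0.0000 -1.0000 -1.0000]
  T[1,:] = [-0.6000 +0.0000 +1.0000]
  T[2,:] = [-1.0000 -0.6667 +0.0000]
|roots of det(T-λI)|: 1.1976, 0.7078, 0.7078.
spectral radius ρ = 1.1976; 1.1976 > 1 ⇒ diverges.

no, ρ = 1.1976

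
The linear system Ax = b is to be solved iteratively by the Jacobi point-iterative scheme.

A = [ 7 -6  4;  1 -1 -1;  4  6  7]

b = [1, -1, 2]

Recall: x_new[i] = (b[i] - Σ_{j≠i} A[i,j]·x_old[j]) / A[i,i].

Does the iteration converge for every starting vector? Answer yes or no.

no

A = D + L + U where D = diag(7, -1, 7).
T_J = -D⁻¹(L+U): T[1,2] = -(-1)/(-1) = -1.0000; T[1,1] = 0.
  T[0,:] = [+0.0000 +0.8571 -0.5714]
  T[1,:] = [+1.0000 +0.0000 -1.0000]
  T[2,:] = [-0.5714 -0.8571 +0.0000]
|eigenvalues of T|: 1.6258, 1.0544, 0.5714.
spectral radius ρ = 1.6258; 1.6258 > 1: divergent.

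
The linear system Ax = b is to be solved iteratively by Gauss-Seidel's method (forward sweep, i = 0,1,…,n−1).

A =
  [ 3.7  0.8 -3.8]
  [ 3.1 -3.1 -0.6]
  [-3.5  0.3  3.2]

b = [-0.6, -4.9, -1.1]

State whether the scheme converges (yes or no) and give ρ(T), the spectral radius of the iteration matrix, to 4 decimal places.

A = D + L + U where D = diag(3.7, -3.1, 3.2).
GS T = -(D+L)⁻¹U: row 0 first, T[0,2] = -(-3.8)/(3.7) = +1.0270; later rows by forward substitution.
  T[0,:] = [+0.0000, -0.2162, +1.0270]
  T[1,:] = [+0.0000, -0.2162, +0.8335]
  T[2,:] = [+0.0000, -0.2162, +1.0452]
|eigenvalues of T|: 0.8809, 0.0520, 0.0000.
spectral radius ρ = 0.8809; 0.8809 < 1: convergent.

yes, ρ = 0.8809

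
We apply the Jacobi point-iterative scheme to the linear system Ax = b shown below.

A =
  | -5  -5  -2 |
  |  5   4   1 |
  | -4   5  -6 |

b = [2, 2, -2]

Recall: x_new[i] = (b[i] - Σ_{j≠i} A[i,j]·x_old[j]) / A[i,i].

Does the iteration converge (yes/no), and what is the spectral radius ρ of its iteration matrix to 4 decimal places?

Diagonal D = diag(-5, 4, -6); L, U strict lower/upper.
Jacobi: T = -D⁻¹(L+U), T[1,0] = -(5)/(4) = -1.2500; T[1,1] = 0.
  T[0,:] = [+0.0000, -1.0000, -0.4000]
  T[1,:] = [-1.2500, +0.0000, -0.2500]
  T[2,:] = [-0.6667, +0.8333, +0.0000]
eigenvalue magnitudes: 1.2295, 1.0326, 0.1969.
spectral radius ρ = 1.2295; 1.2295 > 1 ⇒ diverges.

no, ρ = 1.2295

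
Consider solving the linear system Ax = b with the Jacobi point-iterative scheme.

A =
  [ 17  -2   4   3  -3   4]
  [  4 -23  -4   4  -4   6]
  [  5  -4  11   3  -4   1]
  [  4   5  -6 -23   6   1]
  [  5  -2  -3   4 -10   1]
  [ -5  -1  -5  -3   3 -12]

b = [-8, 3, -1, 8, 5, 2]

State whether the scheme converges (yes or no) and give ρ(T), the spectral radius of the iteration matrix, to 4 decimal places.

yes, ρ = 0.8714

Diagonal D = diag(17, -23, 11, -23, -10, -12); L, U strict lower/upper.
Jacobi T = -D⁻¹(L+U): T[3,0] = -(4)/(-23) = +0.1739; T[3,3] = 0.
  T[0,:] = [+0.0000, +0.1176, -0.2353, -0.1765, +0.1765, -0.2353]
  T[1,:] = [+0.1739, +0.0000, -0.1739, +0.1739, -0.1739, +0.2609]
  T[2,:] = [-0.4545, +0.3636, +0.0000, -0.2727, +0.3636, -0.0909]
  T[3,:] = [+0.1739, +0.2174, -0.2609, +0.0000, +0.2609, +0.0435]
  T[4,:] = [+0.5000, -0.2000, -0.3000, +0.4000, +0.0000, +0.1000]
  T[5,:] = [-0.4167, -0.0833, -0.4167, -0.2500, +0.2500, +0.0000]
moduli |λ_i(T)| = 0.8714, 0.3827, 0.3827, 0.3343, 0.3343, 0.1119.
ρ = 0.8714; 0.8714 < 1: convergent.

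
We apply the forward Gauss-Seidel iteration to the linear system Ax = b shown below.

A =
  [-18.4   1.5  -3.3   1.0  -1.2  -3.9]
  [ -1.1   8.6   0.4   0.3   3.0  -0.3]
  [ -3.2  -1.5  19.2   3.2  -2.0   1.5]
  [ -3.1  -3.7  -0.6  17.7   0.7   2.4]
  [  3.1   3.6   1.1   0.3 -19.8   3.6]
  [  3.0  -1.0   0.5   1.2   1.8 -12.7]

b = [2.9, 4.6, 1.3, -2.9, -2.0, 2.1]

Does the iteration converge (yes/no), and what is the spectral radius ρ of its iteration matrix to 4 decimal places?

A = D + L + U where D = diag(-18.4, 8.6, 19.2, 17.7, -19.8, -12.7).
Gauss-Seidel: T = -(D+L)⁻¹U, row 0 first, T[0,1] = -(1.5)/(-18.4) = +0.0815; later rows by forward substitution.
  T[0,:] = [+0.0000 +0.0815 -0.1793 +0.0543 -0.0652 -0.2120]
  T[1,:] = [+0.0000 +0.0104 -0.0695 -0.0279 -0.3572 +0.0078]
  T[2,:] = [+0.0000 +0.0144 -0.0353 -0.1598 +0.0654 -0.1128]
  T[3,:] = [+0.0000 +0.0169 -0.0471 -0.0017 -0.1234 -0.1749]
  T[4,:] = [+0.0000 +0.0157 -0.0434 -0.0055 -0.0734 +0.1411]
  T[5,:] = [+0.0000 +0.0228 -0.0489 +0.0078 -0.0068 -0.0516]
eigenvalue magnitudes: 0.1616, 0.1353, 0.1353, 0.1008, 0.0036, 0.0000.
ρ(T) = max|λ| = 0.1616; 0.1616 < 1, so it converges for any x₀.

yes, ρ = 0.1616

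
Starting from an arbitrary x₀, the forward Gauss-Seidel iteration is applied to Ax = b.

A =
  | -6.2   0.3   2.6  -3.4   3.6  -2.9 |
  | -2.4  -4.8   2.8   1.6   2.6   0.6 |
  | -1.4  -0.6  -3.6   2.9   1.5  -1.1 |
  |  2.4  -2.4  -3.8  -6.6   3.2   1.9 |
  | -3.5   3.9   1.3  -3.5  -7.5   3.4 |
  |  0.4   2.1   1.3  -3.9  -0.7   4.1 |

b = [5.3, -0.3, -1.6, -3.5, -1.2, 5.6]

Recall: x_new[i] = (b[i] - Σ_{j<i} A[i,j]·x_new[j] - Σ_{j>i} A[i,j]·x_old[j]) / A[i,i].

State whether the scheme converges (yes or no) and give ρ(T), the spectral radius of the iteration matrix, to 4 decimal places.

Let D = diag(-6.2, -4.8, -3.6, -6.6, -7.5, 4.1); L, U the strict triangles.
T_GS = -(D+L)⁻¹U: row 0 first, T[0,2] = -(2.6)/(-6.2) = +0.4194; later rows by forward substitution.
  T[0,:] = [+0.0000  +0.0484  +0.4194  -0.5484  +0.5806  -0.4677]
  T[1,:] = [+0.0000  -0.0242  +0.3737  +0.6075  +0.2513  +0.3589]
  T[2,:] = [+0.0000  -0.0148  -0.2254  +0.9176  +0.1490  -0.1835]
  T[3,:] = [+0.0000  +0.0349  +0.1464  -0.9486  +0.5188  +0.0929]
  T[4,:] = [+0.0000  -0.0540  -0.1088  +1.1736  -0.3566  +0.7831]
  T[5,:] = [+0.0000  +0.0363  -0.0402  -1.2506  +0.2000  +0.1421]
|λ(T)| sorted: 1.6766, 0.5498, 0.5498, 0.3336, 0.0029, 0.0000.
ρ(T) = max|λ| = 1.6766; 1.6766 > 1, so it fails to converge.

no, ρ = 1.6766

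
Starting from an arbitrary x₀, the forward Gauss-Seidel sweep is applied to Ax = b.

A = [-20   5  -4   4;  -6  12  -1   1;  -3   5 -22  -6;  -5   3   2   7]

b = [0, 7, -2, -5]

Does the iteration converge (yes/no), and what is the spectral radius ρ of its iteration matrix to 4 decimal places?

yes, ρ = 0.3620

Diagonal D = diag(-20, 12, -22, 7); L, U strict lower/upper.
GS T = -(D+L)⁻¹U: row 0 first, T[0,3] = -(4)/(-20) = +0.2000; later rows by forward substitution.
  T[0,:] = [+0.0000 +0.2500 -0.2000 +0.2000]
  T[1,:] = [+0.0000 +0.1250 -0.0167 +0.0167]
  T[2,:] = [+0.0000 -0.0057 +0.0235 -0.2962]
  T[3,:] = [+0.0000 +0.1266 -0.1424 +0.2203]
|eigenvalues of T|: 0.3620, 0.1094, 0.1025, 0.0000.
ρ = 0.3620; 0.3620 < 1 ⇒ converges.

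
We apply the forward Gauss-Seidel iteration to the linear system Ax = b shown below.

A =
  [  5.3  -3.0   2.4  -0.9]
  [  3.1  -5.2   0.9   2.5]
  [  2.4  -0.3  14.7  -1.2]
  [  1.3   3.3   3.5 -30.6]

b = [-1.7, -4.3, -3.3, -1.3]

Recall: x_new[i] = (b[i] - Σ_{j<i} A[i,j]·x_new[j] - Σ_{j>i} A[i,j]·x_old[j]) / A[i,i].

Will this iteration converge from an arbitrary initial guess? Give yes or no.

Write A = D+L+U with D = diag(5.3, -5.2, 14.7, -30.6).
GS T = -(D+L)⁻¹U: row 0 first, T[0,3] = -(-0.9)/(5.3) = +0.1698; later rows by forward substitution.
  T[0,:] = [+0.0000  +0.5660  -0.4528  +0.1698]
  T[1,:] = [+0.0000  +0.3374  -0.0969  +0.5820]
  T[2,:] = [+0.0000  -0.0855  +0.0720  +0.0658]
  T[3,:] = [+0.0000  +0.0507  -0.0215  +0.0775]
moduli |λ_i(T)| = 0.4444, 0.0277, 0.0277, 0.0000.
spectral radius ρ = 0.4444; 0.4444 < 1 ⇒ converges.

yes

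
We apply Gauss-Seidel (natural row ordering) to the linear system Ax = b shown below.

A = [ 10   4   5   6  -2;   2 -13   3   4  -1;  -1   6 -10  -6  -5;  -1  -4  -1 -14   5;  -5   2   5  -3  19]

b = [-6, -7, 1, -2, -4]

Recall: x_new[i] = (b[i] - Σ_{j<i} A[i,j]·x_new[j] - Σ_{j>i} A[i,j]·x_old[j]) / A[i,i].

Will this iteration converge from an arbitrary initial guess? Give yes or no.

yes

Split A = D + L + U, D = diag(10, -13, -10, -14, 19).
Gauss-Seidel: T = -(D+L)⁻¹U, row 0 first, T[0,1] = -(4)/(10) = -0.4000; later rows by forward substitution.
  T[0,:] = [+0.0000, -0.4000, -0.5000, -0.6000, +0.2000]
  T[1,:] = [+0.0000, -0.0615, +0.1538, +0.2154, -0.0462]
  T[2,:] = [+0.0000, +0.0031, +0.1423, -0.4108, -0.5477]
  T[3,:] = [+0.0000, +0.0459, -0.0184, +0.0107, +0.3952]
  T[4,:] = [+0.0000, -0.0923, -0.1881, -0.0708, +0.2640]
moduli |λ_i(T)| = 0.5917, 0.2208, 0.2208, 0.1805, 0.0000.
spectral radius ρ = 0.5917; 0.5917 < 1 ⇒ converges.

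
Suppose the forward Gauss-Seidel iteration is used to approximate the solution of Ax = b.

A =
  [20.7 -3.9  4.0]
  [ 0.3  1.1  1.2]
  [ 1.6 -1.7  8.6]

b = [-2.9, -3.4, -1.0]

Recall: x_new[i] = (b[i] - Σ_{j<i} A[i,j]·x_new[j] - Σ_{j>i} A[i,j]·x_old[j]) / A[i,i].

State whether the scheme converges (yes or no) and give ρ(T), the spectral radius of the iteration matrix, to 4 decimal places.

yes, ρ = 0.3349

Let D = diag(20.7, 1.1, 8.6); L, U the strict triangles.
GS T = -(D+L)⁻¹U: row 0 first, T[0,1] = -(-3.9)/(20.7) = +0.1884; later rows by forward substitution.
  T[0,:] = [+0.0000, +0.1884, -0.1932]
  T[1,:] = [+0.0000, -0.0514, -1.0382]
  T[2,:] = [+0.0000, -0.0452, -0.1693]
moduli |λ_i(T)| = 0.3349, 0.1142, 0.0000.
ρ(T) = max|λ| = 0.3349; 0.3349 < 1, so it converges for any x₀.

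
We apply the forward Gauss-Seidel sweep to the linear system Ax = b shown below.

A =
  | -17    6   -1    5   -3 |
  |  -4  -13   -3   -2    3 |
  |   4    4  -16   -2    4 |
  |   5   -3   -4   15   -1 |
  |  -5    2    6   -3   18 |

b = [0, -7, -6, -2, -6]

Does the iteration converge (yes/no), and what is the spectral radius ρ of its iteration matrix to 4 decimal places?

Diagonal D = diag(-17, -13, -16, 15, 18); L, U strict lower/upper.
Gauss-Seidel: T = -(D+L)⁻¹U, row 0 first, T[0,4] = -(-3)/(-17) = -0.1765; later rows by forward substitution.
  T[0,:] = [+0.0000, +0.3529, -0.0588, +0.2941, -0.1765]
  T[1,:] = [+0.0000, -0.1086, -0.2127, -0.2443, +0.2851]
  T[2,:] = [+0.0000, +0.0611, -0.0679, -0.1126, +0.2771]
  T[3,:] = [+0.0000, -0.1231, -0.0410, -0.1769, +0.2564]
  T[4,:] = [+0.0000, +0.0692, +0.0231, +0.1169, -0.1303]
|eigenvalues of T|: 0.5023, 0.1277, 0.1277, 0.0230, 0.0000.
ρ = 0.5023; 0.5023 < 1, so it converges for any x₀.

yes, ρ = 0.5023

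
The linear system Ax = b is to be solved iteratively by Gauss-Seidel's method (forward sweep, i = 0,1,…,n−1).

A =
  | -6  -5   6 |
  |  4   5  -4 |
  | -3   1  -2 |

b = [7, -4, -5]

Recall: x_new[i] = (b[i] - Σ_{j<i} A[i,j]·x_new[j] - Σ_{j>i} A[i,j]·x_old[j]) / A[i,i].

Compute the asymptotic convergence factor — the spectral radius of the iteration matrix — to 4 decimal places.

Diagonal D = diag(-6, 5, -2); L, U strict lower/upper.
GS T = -(D+L)⁻¹U: row 0 first, T[0,1] = -(-5)/(-6) = -0.8333; later rows by forward substitution.
  T[0,:] = [+0.0000 -0.8333 +1.0000]
  T[1,:] = [+0.0000 +0.6667 +0.0000]
  T[2,:] = [+0.0000 +1.5833 -1.5000]
|eigenvalues of T|: 1.5000, 0.6667, 0.0000.
ρ(T) = max|λ| = 1.5000; 1.5000 > 1 ⇒ diverges.

1.5000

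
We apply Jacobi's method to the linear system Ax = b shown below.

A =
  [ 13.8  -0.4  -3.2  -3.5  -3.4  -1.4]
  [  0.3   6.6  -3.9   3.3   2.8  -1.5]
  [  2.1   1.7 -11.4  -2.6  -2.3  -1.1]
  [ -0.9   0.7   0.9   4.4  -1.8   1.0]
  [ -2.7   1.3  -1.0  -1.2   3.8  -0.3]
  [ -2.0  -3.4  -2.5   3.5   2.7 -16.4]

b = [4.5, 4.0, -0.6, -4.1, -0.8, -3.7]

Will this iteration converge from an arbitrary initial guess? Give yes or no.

Let D = diag(13.8, 6.6, -11.4, 4.4, 3.8, -16.4); L, U the strict triangles.
Jacobi T = -D⁻¹(L+U): T[5,3] = -(3.5)/(-16.4) = +0.2134; T[5,5] = 0.
  T[0,:] = [+0.0000 +0.0290 +0.2319 +0.2536 +0.2464 +0.1014]
  T[1,:] = [-0.0455 +0.0000 +0.5909 -0.5000 -0.4242 +0.2273]
  T[2,:] = [+0.1842 +0.1491 +0.0000 -0.2281 -0.2018 -0.0965]
  T[3,:] = [+0.2045 -0.1591 -0.2045 +0.0000 +0.4091 -0.2273]
  T[4,:] = [+0.7105 -0.3421 +0.2632 +0.3158 +0.0000 +0.0789]
  T[5,:] = [-0.1220 -0.2073 -0.1524 +0.2134 +0.1646 +0.0000]
|eigenvalues of T|: 0.8382, 0.4340, 0.4340, 0.3545, 0.3083, 0.0489.
ρ = 0.8382; 0.8382 < 1 ⇒ converges.

yes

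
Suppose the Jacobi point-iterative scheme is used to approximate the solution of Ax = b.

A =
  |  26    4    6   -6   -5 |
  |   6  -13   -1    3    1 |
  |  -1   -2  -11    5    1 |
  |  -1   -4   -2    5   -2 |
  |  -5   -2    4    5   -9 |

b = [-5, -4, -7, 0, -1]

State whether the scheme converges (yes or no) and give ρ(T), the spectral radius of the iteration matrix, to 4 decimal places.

yes, ρ = 0.8410

Let D = diag(26, -13, -11, 5, -9); L, U the strict triangles.
Jacobi: T = -D⁻¹(L+U), T[1,3] = -(3)/(-13) = +0.2308; T[1,1] = 0.
  T[0,:] = [+0.0000 -0.1538 -0.2308 +0.2308 +0.1923]
  T[1,:] = [+0.4615 +0.0000 -0.0769 +0.2308 +0.0769]
  T[2,:] = [-0.0909 -0.1818 +0.0000 +0.4545 +0.0909]
  T[3,:] = [+0.2000 +0.8000 +0.4000 +0.0000 +0.4000]
  T[4,:] = [-0.5556 -0.2222 +0.4444 +0.5556 +0.0000]
|roots of det(T-λI)|: 0.8410, 0.6825, 0.2845, 0.2845, 0.1374.
ρ(T) = max|λ| = 0.8410; 0.8410 < 1: convergent.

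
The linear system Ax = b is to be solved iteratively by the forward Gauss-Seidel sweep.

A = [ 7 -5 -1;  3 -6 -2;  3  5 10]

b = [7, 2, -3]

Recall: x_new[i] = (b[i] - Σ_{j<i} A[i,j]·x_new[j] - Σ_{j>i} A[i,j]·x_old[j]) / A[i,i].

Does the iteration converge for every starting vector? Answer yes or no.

Write A = D+L+U with D = diag(7, -6, 10).
GS T = -(D+L)⁻¹U: row 0 first, T[0,2] = -(-1)/(7) = +0.1429; later rows by forward substitution.
  T[0,:] = [+0.0000, +0.7143, +0.1429]
  T[1,:] = [+0.0000, +0.3571, -0.2619]
  T[2,:] = [+0.0000, -0.3929, +0.0881]
|eigenvalues of T|: 0.5705, 0.1252, 0.0000.
ρ = 0.5705; 0.5705 < 1 ⇒ converges.

yes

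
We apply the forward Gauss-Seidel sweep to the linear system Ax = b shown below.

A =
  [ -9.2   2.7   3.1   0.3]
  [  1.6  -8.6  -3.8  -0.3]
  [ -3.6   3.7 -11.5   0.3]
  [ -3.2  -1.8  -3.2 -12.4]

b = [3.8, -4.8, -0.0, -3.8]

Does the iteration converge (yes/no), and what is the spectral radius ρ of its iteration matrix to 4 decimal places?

yes, ρ = 0.3056

Let D = diag(-9.2, -8.6, -11.5, -12.4); L, U the strict triangles.
T_GS = -(D+L)⁻¹U: row 0 first, T[0,3] = -(0.3)/(-9.2) = +0.0326; later rows by forward substitution.
  T[0,:] = [+0.0000  +0.2935  +0.3370  +0.0326]
  T[1,:] = [+0.0000  +0.0546  -0.3792  -0.0288]
  T[2,:] = [+0.0000  -0.0743  -0.2275  +0.0066]
  T[3,:] = [+0.0000  -0.0645  +0.0268  -0.0059]
moduli |λ_i(T)| = 0.3056, 0.1463, 0.0195, 0.0000.
ρ = 0.3056; 0.3056 < 1: convergent.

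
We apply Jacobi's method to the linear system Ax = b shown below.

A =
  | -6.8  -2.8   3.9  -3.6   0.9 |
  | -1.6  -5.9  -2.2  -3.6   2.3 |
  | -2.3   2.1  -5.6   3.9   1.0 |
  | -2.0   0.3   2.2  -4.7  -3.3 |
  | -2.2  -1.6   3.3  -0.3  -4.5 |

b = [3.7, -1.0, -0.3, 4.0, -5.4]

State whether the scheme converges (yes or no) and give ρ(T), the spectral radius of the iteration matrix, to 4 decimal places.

no, ρ = 1.1348

Diagonal D = diag(-6.8, -5.9, -5.6, -4.7, -4.5); L, U strict lower/upper.
T_J = -D⁻¹(L+U): T[0,2] = -(3.9)/(-6.8) = +0.5735; T[0,0] = 0.
  T[0,:] = [+0.0000 -0.4118 +0.5735 -0.5294 +0.1324]
  T[1,:] = [-0.2712 +0.0000 -0.3729 -0.6102 +0.3898]
  T[2,:] = [-0.4107 +0.3750 +0.0000 +0.6964 +0.1786]
  T[3,:] = [-0.4255 +0.0638 +0.4681 +0.0000 -0.7021]
  T[4,:] = [-0.4889 -0.3556 +0.7333 -0.0667 +0.0000]
|roots of det(T-λI)|: 1.1348, 0.8940, 0.8940, 0.3091, 0.3091.
ρ(T) = max|λ| = 1.1348; 1.1348 > 1: divergent.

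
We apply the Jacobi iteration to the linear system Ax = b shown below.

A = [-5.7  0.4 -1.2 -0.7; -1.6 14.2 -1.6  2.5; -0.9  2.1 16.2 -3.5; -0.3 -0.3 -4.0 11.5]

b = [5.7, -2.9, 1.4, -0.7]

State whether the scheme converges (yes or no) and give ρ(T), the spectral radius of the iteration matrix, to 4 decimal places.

yes, ρ = 0.2660

Split A = D + L + U, D = diag(-5.7, 14.2, 16.2, 11.5).
Jacobi T = -D⁻¹(L+U): T[2,0] = -(-0.9)/(16.2) = +0.0556; T[2,2] = 0.
  T[0,:] = [+0.0000, +0.0702, -0.2105, -0.1228]
  T[1,:] = [+0.1127, +0.0000, +0.1127, -0.1761]
  T[2,:] = [+0.0556, -0.1296, +0.0000, +0.2160]
  T[3,:] = [+0.0261, +0.0261, +0.3478, +0.0000]
moduli |λ_i(T)| = 0.2660, 0.1966, 0.1966, 0.0529.
spectral radius ρ = 0.2660; 0.2660 < 1, so it converges for any x₀.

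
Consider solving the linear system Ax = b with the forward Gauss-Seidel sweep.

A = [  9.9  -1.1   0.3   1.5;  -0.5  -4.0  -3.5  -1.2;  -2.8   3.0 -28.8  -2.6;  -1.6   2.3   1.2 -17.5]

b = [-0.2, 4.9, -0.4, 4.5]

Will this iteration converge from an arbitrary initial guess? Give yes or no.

yes

Diagonal D = diag(9.9, -4, -28.8, -17.5); L, U strict lower/upper.
GS T = -(D+L)⁻¹U: row 0 first, T[0,2] = -(0.3)/(9.9) = -0.0303; later rows by forward substitution.
  T[0,:] = [+0.0000  +0.1111  -0.0303  -0.1515]
  T[1,:] = [+0.0000  -0.0139  -0.8712  -0.2811]
  T[2,:] = [+0.0000  -0.0122  -0.0878  -0.1048]
  T[3,:] = [+0.0000  -0.0128  -0.1178  -0.0303]
|roots of det(T-λI)|: 0.2393, 0.0579, 0.0579, 0.0000.
spectral radius ρ = 0.2393; 0.2393 < 1: convergent.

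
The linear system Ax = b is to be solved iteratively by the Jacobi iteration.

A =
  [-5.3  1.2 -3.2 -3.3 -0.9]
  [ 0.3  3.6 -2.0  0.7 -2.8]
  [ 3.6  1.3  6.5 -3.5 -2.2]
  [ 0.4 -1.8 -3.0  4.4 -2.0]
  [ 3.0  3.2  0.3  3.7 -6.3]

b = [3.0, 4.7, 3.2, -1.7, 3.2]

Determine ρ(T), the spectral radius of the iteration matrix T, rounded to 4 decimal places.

1.1683

Diagonal D = diag(-5.3, 3.6, 6.5, 4.4, -6.3); L, U strict lower/upper.
Jacobi: T = -D⁻¹(L+U), T[1,0] = -(0.3)/(3.6) = -0.0833; T[1,1] = 0.
  T[0,:] = [+0.0000, +0.2264, -0.6038, -0.6226, -0.1698]
  T[1,:] = [-0.0833, +0.0000, +0.5556, -0.1944, +0.7778]
  T[2,:] = [-0.5538, -0.2000, +0.0000, +0.5385, +0.3385]
  T[3,:] = [-0.0909, +0.4091, +0.6818, +0.0000, +0.4545]
  T[4,:] = [+0.4762, +0.5079, +0.0476, +0.5873, +0.0000]
|λ(T)| sorted: 1.1683, 0.7186, 0.7186, 0.5617, 0.5512.
ρ(T) = max|λ| = 1.1683; 1.1683 > 1: divergent.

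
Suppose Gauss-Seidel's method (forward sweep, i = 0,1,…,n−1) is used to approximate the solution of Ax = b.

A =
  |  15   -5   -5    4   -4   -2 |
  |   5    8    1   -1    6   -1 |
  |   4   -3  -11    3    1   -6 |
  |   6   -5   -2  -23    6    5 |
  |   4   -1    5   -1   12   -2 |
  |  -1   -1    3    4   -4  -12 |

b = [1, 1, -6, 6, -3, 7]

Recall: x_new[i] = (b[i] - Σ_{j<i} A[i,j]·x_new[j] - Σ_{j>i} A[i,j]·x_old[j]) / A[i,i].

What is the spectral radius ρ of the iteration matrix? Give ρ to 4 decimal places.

0.6620

Write A = D+L+U with D = diag(15, 8, -11, -23, 12, -12).
T_GS = -(D+L)⁻¹U: row 0 first, T[0,1] = -(-5)/(15) = +0.3333; later rows by forward substitution.
  T[0,:] = [+0.0000  +0.3333  +0.3333  -0.2667  +0.2667  +0.1333]
  T[1,:] = [+0.0000  -0.2083  -0.3333  +0.2917  -0.9167  +0.0417]
  T[2,:] = [+0.0000  +0.1780  +0.2121  +0.0962  +0.4379  -0.5083]
  T[3,:] = [+0.0000  +0.1168  +0.1410  -0.1413  +0.4916  +0.2873]
  T[4,:] = [+0.0000  -0.1929  -0.2155  +0.0613  -0.3068  +0.3614]
  T[5,:] = [+0.0000  +0.1373  +0.1719  -0.0456  +0.4298  -0.1664]
|λ(T)| sorted: 0.6620, 0.2571, 0.1977, 0.0982, 0.0125, 0.0000.
spectral radius ρ = 0.6620; 0.6620 < 1 ⇒ converges.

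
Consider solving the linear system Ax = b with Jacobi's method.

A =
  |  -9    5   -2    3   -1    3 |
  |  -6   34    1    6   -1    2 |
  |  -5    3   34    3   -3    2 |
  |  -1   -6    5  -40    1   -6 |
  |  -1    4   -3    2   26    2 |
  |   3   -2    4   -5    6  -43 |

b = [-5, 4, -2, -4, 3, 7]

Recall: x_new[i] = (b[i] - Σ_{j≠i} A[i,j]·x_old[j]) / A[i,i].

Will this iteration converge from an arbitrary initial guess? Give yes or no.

Split A = D + L + U, D = diag(-9, 34, 34, -40, 26, -43).
Jacobi: T = -D⁻¹(L+U), T[0,3] = -(3)/(-9) = +0.3333; T[0,0] = 0.
  T[0,:] = [+0.0000 +0.5556 -0.2222 +0.3333 -0.1111 +0.3333]
  T[1,:] = [+0.1765 +0.0000 -0.0294 -0.1765 +0.0294 -0.0588]
  T[2,:] = [+0.1471 -0.0882 +0.0000 -0.0882 +0.0882 -0.0588]
  T[3,:] = [-0.0250 -0.1500 +0.1250 +0.0000 +0.0250 -0.1500]
  T[4,:] = [+0.0385 -0.1538 +0.1154 -0.0769 +0.0000 -0.0769]
  T[5,:] = [+0.0698 -0.0465 +0.0930 -0.1163 +0.1395 +0.0000]
|roots of det(T-λI)|: 0.3091, 0.2223, 0.2223, 0.1098, 0.1098, 0.0861.
ρ = 0.3091; 0.3091 < 1: convergent.

yes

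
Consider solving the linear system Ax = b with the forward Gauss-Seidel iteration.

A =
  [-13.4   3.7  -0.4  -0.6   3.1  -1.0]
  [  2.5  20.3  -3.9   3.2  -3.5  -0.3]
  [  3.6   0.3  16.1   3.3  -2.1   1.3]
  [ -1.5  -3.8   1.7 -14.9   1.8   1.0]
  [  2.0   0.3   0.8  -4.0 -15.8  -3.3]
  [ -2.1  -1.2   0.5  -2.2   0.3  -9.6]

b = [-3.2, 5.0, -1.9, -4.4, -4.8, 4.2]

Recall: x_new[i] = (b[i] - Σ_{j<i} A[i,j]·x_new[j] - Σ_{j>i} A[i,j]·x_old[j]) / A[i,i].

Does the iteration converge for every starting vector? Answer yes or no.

A = D + L + U where D = diag(-13.4, 20.3, 16.1, -14.9, -15.8, -9.6).
T_GS = -(D+L)⁻¹U: row 0 first, T[0,4] = -(3.1)/(-13.4) = +0.2313; later rows by forward substitution.
  T[0,:] = [+0.0000  +0.2761  -0.0299  -0.0448  +0.2313  -0.0746]
  T[1,:] = [+0.0000  -0.0340  +0.1958  -0.1521  +0.1439  +0.0240]
  T[2,:] = [+0.0000  -0.0611  +0.0030  -0.1921  +0.0760  -0.0645]
  T[3,:] = [+0.0000  -0.0261  -0.0466  +0.0214  +0.0695  +0.0612]
  T[4,:] = [+0.0000  +0.0378  +0.0119  -0.0237  +0.0183  -0.2366]
  T[5,:] = [+0.0000  -0.0522  -0.0067  +0.0132  -0.0800  -0.0114]
|λ(T)| sorted: 0.1999, 0.1486, 0.1486, 0.1380, 0.0985, 0.0000.
ρ(T) = max|λ| = 0.1999; 0.1999 < 1, so it converges for any x₀.

yes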